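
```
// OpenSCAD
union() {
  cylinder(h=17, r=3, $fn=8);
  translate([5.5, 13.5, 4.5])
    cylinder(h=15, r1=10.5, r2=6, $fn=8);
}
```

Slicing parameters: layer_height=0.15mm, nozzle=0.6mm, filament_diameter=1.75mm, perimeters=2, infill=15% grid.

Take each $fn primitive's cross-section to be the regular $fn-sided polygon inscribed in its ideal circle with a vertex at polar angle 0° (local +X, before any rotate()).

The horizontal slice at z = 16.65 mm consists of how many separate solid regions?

At z = 16.65 mm: the r=3 cylinder gives a regular 8-gon of circumradius 3 (constant along its height); the cone at (5.5, 13.5) contributes a regular 8-gon of circumradius 6.855 (interpolated between r1=10.5 and r2=6 at t=0.810); Taking the union: the 2 present regions are separate (no shared area or edge), so areas and boundary lengths simply add and each stays a separate island — 2 connected regions. The result has 2 disconnected regions.

2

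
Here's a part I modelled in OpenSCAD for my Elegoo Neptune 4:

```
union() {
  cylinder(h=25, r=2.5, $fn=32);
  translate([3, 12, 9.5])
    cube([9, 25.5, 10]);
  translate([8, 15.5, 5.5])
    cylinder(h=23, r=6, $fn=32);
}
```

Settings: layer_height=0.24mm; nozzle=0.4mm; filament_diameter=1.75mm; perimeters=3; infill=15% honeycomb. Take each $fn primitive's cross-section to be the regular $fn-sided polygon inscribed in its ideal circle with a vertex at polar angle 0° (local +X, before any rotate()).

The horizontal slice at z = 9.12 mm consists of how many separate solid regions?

2

At z = 9.12 mm: the r=2.5 cylinder gives a regular 32-gon of circumradius 2.5 (constant along its height); the cube at (3, 12) is absent (z outside [9.5, 19.5]); the cylinder at (8, 15.5): section is a regular 32-gon, circumradius r=6; Combining (union): the 2 present regions are separate (no shared area or edge), so areas and boundary lengths simply add and each stays a separate island — 2 connected regions. The result has 2 disconnected regions.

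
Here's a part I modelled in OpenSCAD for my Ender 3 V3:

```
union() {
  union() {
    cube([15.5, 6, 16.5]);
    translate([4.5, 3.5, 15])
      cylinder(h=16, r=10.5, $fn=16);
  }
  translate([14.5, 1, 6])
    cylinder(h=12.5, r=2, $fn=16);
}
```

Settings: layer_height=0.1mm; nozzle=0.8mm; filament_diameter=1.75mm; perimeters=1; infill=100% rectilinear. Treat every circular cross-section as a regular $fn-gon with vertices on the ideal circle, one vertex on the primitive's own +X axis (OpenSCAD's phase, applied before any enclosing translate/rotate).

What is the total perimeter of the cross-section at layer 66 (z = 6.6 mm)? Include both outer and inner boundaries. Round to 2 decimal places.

At z = 6.6 mm: the 15.5×6 cube contributes its full rectangle (perimeter 43.00 mm); the cylinder at (4.5, 3.5) does not reach this height (z outside [15, 31]); Combining (union): only the 15.5×6 cube is present, so the union is just that shape — boundary = 43.00 mm; the r=2 cylinder at (14.5, 1) contributes a regular 16-gon of circumradius 2 (perimeter = 2·16·2.000·sin(180°/16) = 12.49 mm); Combining (union): the regions partially overlap (shared area 7.84 mm²), so the edge portions inside another operand are dropped and the merged outline is re-measured after clipping — boundary = 44.86 mm. Overall, the cross-section is a single solid region. Total boundary length (outer) = 44.86 mm.

44.86 mm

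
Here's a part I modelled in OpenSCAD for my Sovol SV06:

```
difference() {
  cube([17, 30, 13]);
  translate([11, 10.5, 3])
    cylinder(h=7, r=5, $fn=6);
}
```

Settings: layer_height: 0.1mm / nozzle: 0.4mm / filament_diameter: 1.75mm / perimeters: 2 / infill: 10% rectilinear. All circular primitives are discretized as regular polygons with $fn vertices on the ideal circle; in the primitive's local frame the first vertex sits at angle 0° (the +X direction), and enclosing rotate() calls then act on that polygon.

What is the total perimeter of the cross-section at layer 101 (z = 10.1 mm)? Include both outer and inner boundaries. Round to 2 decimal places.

At z = 10.1 mm: the 17×30 cube contributes its full rectangle (perimeter 94.00 mm); the cylinder at (11, 10.5) does not reach this height (z outside [3, 10]); Taking the first minus the rest: none of the subtracted shapes is present at this height, so the 17×30 cube is unchanged — boundary = 94.00 mm. Overall, the cross-section is a single solid region. Total boundary length (outer) = 94.00 mm.

94.00 mm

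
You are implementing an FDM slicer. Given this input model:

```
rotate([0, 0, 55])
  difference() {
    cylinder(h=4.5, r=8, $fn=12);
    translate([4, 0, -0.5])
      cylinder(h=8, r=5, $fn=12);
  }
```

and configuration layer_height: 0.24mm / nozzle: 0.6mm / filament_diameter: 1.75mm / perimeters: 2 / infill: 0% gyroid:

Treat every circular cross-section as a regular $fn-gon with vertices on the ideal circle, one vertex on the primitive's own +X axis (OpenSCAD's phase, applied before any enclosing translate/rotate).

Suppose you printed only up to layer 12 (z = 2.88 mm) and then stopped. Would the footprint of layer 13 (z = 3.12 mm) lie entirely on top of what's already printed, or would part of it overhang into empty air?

Compare the two slices. At z = 2.88: the r=8 cylinder gives a regular 12-gon of circumradius 8 (constant along its height) (area = (12/2)·8.000²·sin(360°/12) = 192.00 mm²); the r=5 cylinder at (4, 0) gives a regular 12-gon of circumradius 5 (constant along its height) (area = (12/2)·5.000²·sin(360°/12) = 75.00 mm²); Taking the first minus the rest: starting from the r=8 cylinder (192.00 mm²), the r=5 cylinder at (4, 0) partially overlaps it — only the 68.63 mm² overlap (of its 75.00 mm²) is removed, clipping the outline — area = 123.37 mm²; (whole slice rotated 55° about Z — lengths, areas and connectivity unchanged). At z = 3.12: the cylinder: section is a regular 12-gon, circumradius r=8 (area = (12/2)·8.000²·sin(360°/12) = 192.00 mm²); the r=5 cylinder at (4, 0) contributes a regular 12-gon of circumradius 5 (area = (12/2)·5.000²·sin(360°/12) = 75.00 mm²); Subtracting the remaining from the first: starting from the r=8 cylinder (192.00 mm²), the r=5 cylinder at (4, 0) partially overlaps it — only the 68.63 mm² overlap (of its 75.00 mm²) is removed, clipping the outline — area = 123.37 mm²; (whole slice rotated 55° about Z — lengths, areas and connectivity unchanged). Checking containment: the cross-section at z = 3.12 is a subset of the cross-section at z = 2.88.

entirely on top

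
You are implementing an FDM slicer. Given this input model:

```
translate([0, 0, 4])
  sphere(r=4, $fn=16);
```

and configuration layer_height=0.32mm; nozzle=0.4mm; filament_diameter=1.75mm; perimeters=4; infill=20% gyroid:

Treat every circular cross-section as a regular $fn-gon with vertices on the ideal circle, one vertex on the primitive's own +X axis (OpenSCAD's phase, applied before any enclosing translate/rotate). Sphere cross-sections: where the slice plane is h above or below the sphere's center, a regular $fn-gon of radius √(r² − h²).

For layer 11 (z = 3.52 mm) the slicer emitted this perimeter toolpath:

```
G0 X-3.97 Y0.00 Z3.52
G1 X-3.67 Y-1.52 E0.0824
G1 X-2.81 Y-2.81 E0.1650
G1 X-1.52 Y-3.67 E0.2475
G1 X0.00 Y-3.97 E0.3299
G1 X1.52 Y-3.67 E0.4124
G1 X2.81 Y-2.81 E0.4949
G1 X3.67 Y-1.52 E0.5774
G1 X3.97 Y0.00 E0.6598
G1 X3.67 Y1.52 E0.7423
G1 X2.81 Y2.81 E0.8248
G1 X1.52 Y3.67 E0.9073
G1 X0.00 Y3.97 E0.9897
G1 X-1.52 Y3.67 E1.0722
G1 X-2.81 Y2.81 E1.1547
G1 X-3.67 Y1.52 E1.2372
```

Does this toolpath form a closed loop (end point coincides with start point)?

no

Start point (G0): (-3.97, 0.00). End point (last G1): the path does not return to the start — open.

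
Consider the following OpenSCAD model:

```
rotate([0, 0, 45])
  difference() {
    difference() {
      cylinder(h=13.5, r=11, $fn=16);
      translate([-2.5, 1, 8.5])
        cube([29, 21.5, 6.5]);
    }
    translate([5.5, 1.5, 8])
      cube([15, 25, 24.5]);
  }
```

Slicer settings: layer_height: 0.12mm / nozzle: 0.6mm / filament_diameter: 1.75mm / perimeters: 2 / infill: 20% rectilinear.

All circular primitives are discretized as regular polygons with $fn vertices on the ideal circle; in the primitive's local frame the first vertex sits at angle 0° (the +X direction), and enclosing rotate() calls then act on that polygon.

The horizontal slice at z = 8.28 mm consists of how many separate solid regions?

1

At z = 8.28 mm: the r=11 cylinder contributes a regular 16-gon of circumradius 11; the cube at (-2.5, 1) is absent (z outside [8.5, 15]); Subtracting the remaining from the first: none of the subtracted shapes is present at this height, so the r=11 cylinder is unchanged — 1 connected region; the 15×25 cube at (5.5, 1.5) contributes its full rectangle; After the difference (first − rest): starting from that combined region, the 15×25 cube at (5.5, 1.5) partially overlaps it — only the 27.48 mm² overlap (of its 375.00 mm²) is removed, clipping the outline — 1 connected region; (rotated 45° about Z; rotation is an isometry so areas/perimeters/island counts are preserved). The result has 1 disconnected region.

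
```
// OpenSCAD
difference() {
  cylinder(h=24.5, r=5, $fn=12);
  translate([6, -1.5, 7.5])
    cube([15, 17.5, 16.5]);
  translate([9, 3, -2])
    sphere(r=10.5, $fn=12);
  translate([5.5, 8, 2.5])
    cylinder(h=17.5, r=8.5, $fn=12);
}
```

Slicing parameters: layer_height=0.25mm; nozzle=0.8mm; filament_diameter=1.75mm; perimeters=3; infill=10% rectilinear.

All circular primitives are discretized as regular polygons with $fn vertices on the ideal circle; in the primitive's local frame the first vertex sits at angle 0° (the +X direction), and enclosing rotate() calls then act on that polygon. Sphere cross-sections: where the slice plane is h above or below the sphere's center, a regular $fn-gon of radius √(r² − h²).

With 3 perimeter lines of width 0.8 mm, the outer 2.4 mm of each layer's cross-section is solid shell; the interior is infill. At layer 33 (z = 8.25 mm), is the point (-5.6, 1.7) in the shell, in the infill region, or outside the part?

At z = 8.25 mm: the cylinder: section is a regular 12-gon, circumradius r=5; the cube at (6, -1.5) is present — its section is the full 15×17.5 rectangle; the sphere at (9, 3): section is a regular 12-gon, circumradius = √(r²−h²) = √(10.5²−10.25²) = 2.278; the cylinder at (5.5, 8): section is a regular 12-gon, circumradius r=8.5; Taking the first minus the rest: starting from the r=5 cylinder, the 15×17.5 cube at (6, -1.5) misses the remaining region (no effect); the r=10.5 sphere at (9, 3) misses the remaining region (no effect); the r=8.5 cylinder at (5.5, 8) partially overlaps it — only the 20.31 mm² overlap (of its 216.75 mm²) is removed, clipping the outline — 1 connected region. Overall, the cross-section is a single solid region. The nearest boundary edge runs (-5.00, 0.00)→(-4.33, 2.50); distance from the point to it = 1.02 mm. The point is not inside any of the regions above, so it lies outside the cross-section (1.02 mm from the nearest boundary).

outside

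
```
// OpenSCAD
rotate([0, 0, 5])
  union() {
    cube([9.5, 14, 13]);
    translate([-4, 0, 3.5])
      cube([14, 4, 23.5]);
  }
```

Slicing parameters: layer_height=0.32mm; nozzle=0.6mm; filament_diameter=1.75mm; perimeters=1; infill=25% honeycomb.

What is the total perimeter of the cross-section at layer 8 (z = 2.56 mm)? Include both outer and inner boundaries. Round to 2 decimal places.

47.00 mm

At z = 2.56 mm: the 9.5×14 cube contributes its full rectangle (perimeter 47.00 mm); the cube at (-4, 0) is absent (z outside [3.5, 27]); Combining (union): only the 9.5×14 cube is present, so the union is just that shape — boundary = 47.00 mm; (rotated 5° about Z; rotation is an isometry so areas/perimeters/island counts are preserved). Overall, the cross-section is a single solid region. Total boundary length (outer) = 47.00 mm.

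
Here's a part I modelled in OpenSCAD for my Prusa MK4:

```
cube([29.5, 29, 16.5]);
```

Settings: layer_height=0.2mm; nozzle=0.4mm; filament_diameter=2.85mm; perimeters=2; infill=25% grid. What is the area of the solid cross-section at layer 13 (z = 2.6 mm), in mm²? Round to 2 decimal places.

At z = 2.6 mm: the 29.5×29 cube contributes its full rectangle (area 855.50 mm²). Overall, the cross-section is a single solid region. Net area = 855.50 mm².

855.50 mm²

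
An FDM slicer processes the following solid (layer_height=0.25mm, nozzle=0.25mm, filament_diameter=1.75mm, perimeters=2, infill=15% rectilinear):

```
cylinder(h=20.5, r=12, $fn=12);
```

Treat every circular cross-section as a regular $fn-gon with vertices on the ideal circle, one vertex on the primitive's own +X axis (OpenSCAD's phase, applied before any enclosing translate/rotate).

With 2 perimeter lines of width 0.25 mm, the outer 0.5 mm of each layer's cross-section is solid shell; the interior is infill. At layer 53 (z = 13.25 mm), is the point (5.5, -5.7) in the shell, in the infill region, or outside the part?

infill

At z = 13.25 mm: the r=12 cylinder contributes a regular 12-gon of circumradius 12. Overall, the cross-section is a single solid region. The nearest boundary edge runs (6.00, -10.39)→(10.39, -6.00); distance from the point to it = 3.67 mm. The point is inside the cross-section and 3.67 mm from the nearest boundary — more than the 0.5 mm shell width (2 × 0.25), so it's in the infill interior.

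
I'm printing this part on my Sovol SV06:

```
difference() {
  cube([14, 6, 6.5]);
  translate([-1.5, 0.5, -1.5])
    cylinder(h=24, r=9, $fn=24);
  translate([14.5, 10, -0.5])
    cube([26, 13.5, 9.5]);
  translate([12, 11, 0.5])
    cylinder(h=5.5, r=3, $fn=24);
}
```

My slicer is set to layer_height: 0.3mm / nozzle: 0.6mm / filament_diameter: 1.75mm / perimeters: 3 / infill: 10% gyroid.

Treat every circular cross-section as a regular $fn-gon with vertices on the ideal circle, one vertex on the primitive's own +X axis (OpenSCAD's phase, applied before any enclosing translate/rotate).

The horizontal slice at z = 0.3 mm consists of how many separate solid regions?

At z = 0.3 mm: the cube (footprint 14×6) is included at this height; the r=9 cylinder at (-1.5, 0.5) gives a regular 24-gon of circumradius 9 (constant along its height); the cube at (14.5, 10) (footprint 26×13.5) is included at this height; the cylinder at (12, 11) is absent (z outside [0.5, 6]); Subtracting the remaining from the first: starting from the 14×6 cube, the r=9 cylinder at (-1.5, 0.5) partially overlaps it — only the 41.40 mm² overlap (of its 251.57 mm²) is removed, clipping the outline; the 26×13.5 cube at (14.5, 10) misses the remaining region (no effect) — 1 connected region. The result has 1 disconnected region.

1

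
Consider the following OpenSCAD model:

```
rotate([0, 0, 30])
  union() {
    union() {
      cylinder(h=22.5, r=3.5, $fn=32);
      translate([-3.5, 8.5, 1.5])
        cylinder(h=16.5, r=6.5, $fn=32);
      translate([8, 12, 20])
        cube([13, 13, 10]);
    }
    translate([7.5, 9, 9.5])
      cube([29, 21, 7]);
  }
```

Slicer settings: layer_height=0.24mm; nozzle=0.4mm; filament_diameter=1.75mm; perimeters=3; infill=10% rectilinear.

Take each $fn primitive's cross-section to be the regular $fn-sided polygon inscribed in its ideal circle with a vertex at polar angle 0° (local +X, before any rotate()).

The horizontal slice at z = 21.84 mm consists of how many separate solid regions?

At z = 21.84 mm: the r=3.5 cylinder contributes a regular 32-gon of circumradius 3.5; the cylinder at (-3.5, 8.5) does not reach this height (z outside [1.5, 18]); the cube at (8, 12) is present — its section is the full 13×13 rectangle; Merging all regions: the 2 present regions are separate (no shared area or edge), so areas and boundary lengths simply add and each stays a separate island — 2 connected regions; the cube at (7.5, 9) is not intersected at this z (z outside [9.5, 16.5]); Taking the union: only the result so far is present, so the union is just that shape — 2 connected regions; (whole slice rotated 30° about Z — lengths, areas and connectivity unchanged). The result has 2 disconnected regions.

2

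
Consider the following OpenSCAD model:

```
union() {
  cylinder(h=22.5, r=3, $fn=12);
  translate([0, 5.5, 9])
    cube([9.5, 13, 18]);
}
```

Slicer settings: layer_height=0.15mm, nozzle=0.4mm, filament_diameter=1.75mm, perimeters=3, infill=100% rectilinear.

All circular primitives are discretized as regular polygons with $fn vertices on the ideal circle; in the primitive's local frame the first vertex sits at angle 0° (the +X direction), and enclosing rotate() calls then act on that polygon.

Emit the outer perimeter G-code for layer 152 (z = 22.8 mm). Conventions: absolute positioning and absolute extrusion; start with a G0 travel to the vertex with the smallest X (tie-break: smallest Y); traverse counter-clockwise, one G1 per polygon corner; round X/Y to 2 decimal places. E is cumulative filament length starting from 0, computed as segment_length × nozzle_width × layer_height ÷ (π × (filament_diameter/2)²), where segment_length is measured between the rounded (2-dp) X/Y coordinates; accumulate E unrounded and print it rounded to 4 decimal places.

G0 X0.00 Y5.50 Z22.80
G1 X9.50 Y5.50 E0.2370
G1 X9.50 Y18.50 E0.5613
G1 X0.00 Y18.50 E0.7982
G1 X0.00 Y5.50 E1.1225

At z = 22.8 mm: the cylinder does not reach this height (z outside [0, 22.5]); the cube at (0, 5.5) (footprint 9.5×13) is included at this height; Merging all regions: only the 9.5×13 cube at (0, 5.5) is present, so the union is just that shape — 1 connected region. The outline is a single polygon with 4 vertices. Extrusion per mm of travel: 0.4 × 0.15 / (π × 0.875²) = 0.024945. Accumulating E over each segment gives final E = 1.1225.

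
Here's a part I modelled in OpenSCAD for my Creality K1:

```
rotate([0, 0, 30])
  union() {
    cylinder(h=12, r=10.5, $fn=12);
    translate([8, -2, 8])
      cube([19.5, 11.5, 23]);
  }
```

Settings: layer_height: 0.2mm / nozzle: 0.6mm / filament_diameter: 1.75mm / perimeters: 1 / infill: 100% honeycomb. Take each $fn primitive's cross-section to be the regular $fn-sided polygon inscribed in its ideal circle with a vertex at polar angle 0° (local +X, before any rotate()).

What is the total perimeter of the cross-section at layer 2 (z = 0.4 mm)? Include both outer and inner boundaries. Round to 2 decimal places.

65.22 mm

At z = 0.4 mm: the cylinder: section is a regular 12-gon, circumradius r=10.5 (perimeter = 2·12·10.500·sin(180°/12) = 65.22 mm); the cube at (8, -2) is absent (z outside [8, 31]); Merging all regions: only the r=10.5 cylinder is present, so the union is just that shape — boundary = 65.22 mm; (whole slice rotated 30° about Z — lengths, areas and connectivity unchanged). Overall, the cross-section is a single solid region. Total boundary length (outer) = 65.22 mm.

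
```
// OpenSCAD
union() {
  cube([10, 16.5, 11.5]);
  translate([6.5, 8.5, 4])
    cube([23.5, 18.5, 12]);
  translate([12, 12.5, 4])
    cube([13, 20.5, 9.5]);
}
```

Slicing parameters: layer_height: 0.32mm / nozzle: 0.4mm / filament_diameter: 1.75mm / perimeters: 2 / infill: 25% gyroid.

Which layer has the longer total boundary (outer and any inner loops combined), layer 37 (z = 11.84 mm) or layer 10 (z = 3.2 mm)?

Layer 37 (z = 11.84): the cube is not intersected at this z (z outside [0, 11.5]); the cube at (6.5, 8.5) is present — its section is the full 23.5×18.5 rectangle (perimeter 84.00 mm); the 13×20.5 cube at (12, 12.5) contributes its full rectangle (perimeter 67.00 mm); Merging all regions: the regions partially overlap (shared area 188.50 mm²), so the edge portions inside another operand are dropped and the merged outline is re-measured after clipping — boundary = 96.00 mm. So its perimeter = 96.00 mm. Layer 10 (z = 3.2): the cube (footprint 10×16.5) is included at this height (perimeter 53.00 mm); the cube at (6.5, 8.5) is not intersected at this z (z outside [4, 16]); the cube at (12, 12.5) does not reach this height (z outside [4, 13.5]); Combining (union): only the 10×16.5 cube is present, so the union is just that shape — boundary = 53.00 mm. So its perimeter = 53.00 mm. Layer 37 is larger (96.00 vs 53.00 mm).

layer 37 (z = 11.84 mm)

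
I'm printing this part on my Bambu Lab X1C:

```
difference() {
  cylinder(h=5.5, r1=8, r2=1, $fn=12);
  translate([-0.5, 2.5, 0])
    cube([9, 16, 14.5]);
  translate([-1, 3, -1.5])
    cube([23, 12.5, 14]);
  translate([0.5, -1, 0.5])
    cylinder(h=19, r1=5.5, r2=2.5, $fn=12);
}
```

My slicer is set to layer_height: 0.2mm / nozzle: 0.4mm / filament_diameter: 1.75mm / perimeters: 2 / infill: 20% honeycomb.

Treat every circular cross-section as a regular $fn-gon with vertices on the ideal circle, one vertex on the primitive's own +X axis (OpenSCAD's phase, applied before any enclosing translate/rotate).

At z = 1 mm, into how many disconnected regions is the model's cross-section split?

At z = 1 mm: the cone contributes a regular 12-gon of circumradius 6.727 (interpolated between r1=8 and r2=1 at t=0.182); the 9×16 cube at (-0.5, 2.5) contributes its full rectangle; the 23×12.5 cube at (-1, 3) contributes its full rectangle; the cone at (0.5, -1) (r1=5.5→r2=2.5) has section circumradius 5.421 here — a regular 12-gon; Taking the first minus the rest: starting from the cone, the 9×16 cube at (-0.5, 2.5) partially overlaps it — only the 20.04 mm² overlap (of its 144.00 mm²) is removed, clipping the outline; the 23×12.5 cube at (-1, 3) partially overlaps it — only the 1.76 mm² overlap (of its 287.50 mm²) is removed, clipping the outline; the cone at (0.5, -1) partially overlaps it — only the 80.90 mm² overlap (of its 88.16 mm²) is removed, clipping the outline — 1 connected region. The result has 1 disconnected region.

1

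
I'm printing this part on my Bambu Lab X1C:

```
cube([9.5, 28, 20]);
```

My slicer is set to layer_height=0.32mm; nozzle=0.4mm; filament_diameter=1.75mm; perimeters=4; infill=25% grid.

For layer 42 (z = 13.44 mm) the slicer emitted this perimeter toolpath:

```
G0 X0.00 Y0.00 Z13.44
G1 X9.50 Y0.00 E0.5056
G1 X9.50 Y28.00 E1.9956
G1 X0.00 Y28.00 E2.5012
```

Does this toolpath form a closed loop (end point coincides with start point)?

Start point (G0): (0.00, 0.00). End point (last G1): the path does not return to the start — open.

no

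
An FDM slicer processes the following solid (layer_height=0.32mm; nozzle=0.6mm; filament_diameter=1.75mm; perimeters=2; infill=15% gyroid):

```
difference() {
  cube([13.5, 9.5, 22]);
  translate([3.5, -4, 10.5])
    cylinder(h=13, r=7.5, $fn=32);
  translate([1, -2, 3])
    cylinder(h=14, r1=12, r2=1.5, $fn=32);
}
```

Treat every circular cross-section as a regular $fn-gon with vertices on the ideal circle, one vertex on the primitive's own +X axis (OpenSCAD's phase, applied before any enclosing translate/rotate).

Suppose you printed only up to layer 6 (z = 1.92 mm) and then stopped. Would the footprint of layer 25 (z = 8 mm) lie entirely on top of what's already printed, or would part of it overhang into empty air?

Compare the two slices. At z = 1.92: the cube (footprint 13.5×9.5) is included at this height (area 128.25 mm²); the cylinder at (3.5, -4) does not reach this height (z outside [10.5, 23.5]); the cone at (1, -2) does not reach this height (z outside [3, 17]); After the difference (first − rest): none of the subtracted shapes is present at this height, so the 13.5×9.5 cube is unchanged — area = 128.25 mm². At z = 8: the cube is present — its section is the full 13.5×9.5 rectangle (area 128.25 mm²); the cylinder at (3.5, -4) is not intersected at this z (z outside [10.5, 23.5]); the cone at (1, -2) (r1=12→r2=1.5) has section circumradius 8.250 here — a regular 32-gon (area = (32/2)·8.250²·sin(360°/32) = 212.45 mm²); Subtracting the remaining from the first: starting from the 13.5×9.5 cube (128.25 mm²), the cone at (1, -2) partially overlaps it — only the 43.03 mm² overlap (of its 212.45 mm²) is removed, clipping the outline — area = 85.22 mm². Checking containment: the cross-section at z = 8 is a subset of the cross-section at z = 1.92.

entirely on top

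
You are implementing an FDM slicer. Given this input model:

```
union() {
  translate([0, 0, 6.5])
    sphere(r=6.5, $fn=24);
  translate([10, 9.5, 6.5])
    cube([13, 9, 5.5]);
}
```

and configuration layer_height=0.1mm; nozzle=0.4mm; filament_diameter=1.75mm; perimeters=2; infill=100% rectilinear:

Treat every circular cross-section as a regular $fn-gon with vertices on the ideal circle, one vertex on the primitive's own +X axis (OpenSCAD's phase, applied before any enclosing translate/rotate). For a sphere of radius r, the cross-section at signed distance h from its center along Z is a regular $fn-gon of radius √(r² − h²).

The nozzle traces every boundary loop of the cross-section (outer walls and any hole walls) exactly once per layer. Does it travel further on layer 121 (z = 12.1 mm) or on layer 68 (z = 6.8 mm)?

layer 68 (z = 6.8 mm)

Layer 121 (z = 12.1): the r=6.5 sphere slices to a regular 24-gon of circumradius 3.300 (√(r²−h²) with h=5.6 from center) (perimeter = 2·24·3.300·sin(180°/24) = 20.68 mm); the cube at (10, 9.5) is not intersected at this z (z outside [6.5, 12]); Taking the union: only the r=6.5 sphere is present, so the union is just that shape — boundary = 20.68 mm. So its perimeter = 20.68 mm. Layer 68 (z = 6.8): the r=6.5 sphere slices to a regular 24-gon of circumradius 6.493 (√(r²−h²) with h=0.3 from center) (perimeter = 2·24·6.493·sin(180°/24) = 40.68 mm); the 13×9 cube at (10, 9.5) contributes its full rectangle (perimeter 44.00 mm); Combining (union): the 2 present regions are separate (no shared area or edge), so areas and boundary lengths simply add and each stays a separate island — boundary = 84.68 mm. So its perimeter = 84.68 mm. Layer 68 is larger (84.68 vs 20.68 mm).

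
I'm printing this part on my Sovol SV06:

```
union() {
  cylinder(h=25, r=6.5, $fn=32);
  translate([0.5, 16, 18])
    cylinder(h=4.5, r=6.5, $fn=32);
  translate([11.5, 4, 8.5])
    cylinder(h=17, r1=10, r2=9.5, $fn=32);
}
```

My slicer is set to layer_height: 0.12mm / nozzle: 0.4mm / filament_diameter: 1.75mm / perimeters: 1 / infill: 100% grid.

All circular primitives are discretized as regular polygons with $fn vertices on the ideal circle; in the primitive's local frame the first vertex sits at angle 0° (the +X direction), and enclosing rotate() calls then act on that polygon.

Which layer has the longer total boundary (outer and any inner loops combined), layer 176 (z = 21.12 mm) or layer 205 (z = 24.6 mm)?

layer 176 (z = 21.12 mm)

Layer 176 (z = 21.12): the cylinder: section is a regular 32-gon, circumradius r=6.5 (perimeter = 2·32·6.500·sin(180°/32) = 40.78 mm); the cylinder at (0.5, 16): section is a regular 32-gon, circumradius r=6.5 (perimeter = 2·32·6.500·sin(180°/32) = 40.78 mm); the cone at (11.5, 4): at t=0.742 of its height the radius interpolates to r₁+(r₂−r₁)t = 9.629, giving a regular 32-gon of that circumradius (perimeter = 2·32·9.629·sin(180°/32) = 60.40 mm); Taking the union: the regions partially overlap (shared area 27.31 mm²), so the edge portions inside another operand are dropped and the merged outline is re-measured after clipping — boundary = 119.57 mm. So its perimeter = 119.57 mm. Layer 205 (z = 24.6): the cylinder: section is a regular 32-gon, circumradius r=6.5 (perimeter = 2·32·6.500·sin(180°/32) = 40.78 mm); the cylinder at (0.5, 16) is not intersected at this z (z outside [18, 22.5]); the cone at (11.5, 4): at t=0.947 of its height the radius interpolates to r₁+(r₂−r₁)t = 9.526, giving a regular 32-gon of that circumradius (perimeter = 2·32·9.526·sin(180°/32) = 59.76 mm); Merging all regions: the regions partially overlap (shared area 26.22 mm²), so the edge portions inside another operand are dropped and the merged outline is re-measured after clipping — boundary = 78.50 mm. So its perimeter = 78.50 mm. Layer 176 is larger (119.57 vs 78.50 mm).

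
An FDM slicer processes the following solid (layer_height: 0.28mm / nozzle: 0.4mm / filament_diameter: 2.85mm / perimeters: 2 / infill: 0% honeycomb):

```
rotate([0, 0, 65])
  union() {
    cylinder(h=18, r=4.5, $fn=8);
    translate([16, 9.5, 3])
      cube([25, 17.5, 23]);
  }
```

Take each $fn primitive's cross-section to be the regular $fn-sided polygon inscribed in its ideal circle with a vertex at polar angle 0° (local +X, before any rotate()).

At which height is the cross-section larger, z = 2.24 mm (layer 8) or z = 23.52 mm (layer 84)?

Layer 8 (z = 2.24): the cylinder: section is a regular 8-gon, circumradius r=4.5 (area = (8/2)·4.500²·sin(360°/8) = 57.28 mm²); the cube at (16, 9.5) is not intersected at this z (z outside [3, 26]); Taking the union: only the r=4.5 cylinder is present, so the union is just that shape — area = 57.28 mm²; (whole slice rotated 65° about Z — lengths, areas and connectivity unchanged). So its area = 57.28 mm². Layer 84 (z = 23.52): the cylinder is absent (z outside [0, 18]); the cube at (16, 9.5) is present — its section is the full 25×17.5 rectangle (area 437.50 mm²); Merging all regions: only the 25×17.5 cube at (16, 9.5) is present, so the union is just that shape — area = 437.50 mm²; (whole slice rotated 65° about Z — lengths, areas and connectivity unchanged). So its area = 437.50 mm². Layer 84 is larger (437.50 vs 57.28 mm²).

layer 84 (z = 23.52 mm)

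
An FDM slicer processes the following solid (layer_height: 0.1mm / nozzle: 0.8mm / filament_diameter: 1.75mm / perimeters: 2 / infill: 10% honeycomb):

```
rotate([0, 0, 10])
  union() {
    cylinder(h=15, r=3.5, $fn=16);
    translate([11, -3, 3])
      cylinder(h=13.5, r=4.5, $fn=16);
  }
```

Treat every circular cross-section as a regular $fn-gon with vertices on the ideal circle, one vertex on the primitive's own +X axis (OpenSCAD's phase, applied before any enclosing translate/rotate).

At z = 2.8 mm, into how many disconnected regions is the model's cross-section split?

1

At z = 2.8 mm: the r=3.5 cylinder gives a regular 16-gon of circumradius 3.5 (constant along its height); the cylinder at (11, -3) does not reach this height (z outside [3, 16.5]); Taking the union: only the r=3.5 cylinder is present, so the union is just that shape — 1 connected region; (whole slice rotated 10° about Z — lengths, areas and connectivity unchanged). The result has 1 disconnected region.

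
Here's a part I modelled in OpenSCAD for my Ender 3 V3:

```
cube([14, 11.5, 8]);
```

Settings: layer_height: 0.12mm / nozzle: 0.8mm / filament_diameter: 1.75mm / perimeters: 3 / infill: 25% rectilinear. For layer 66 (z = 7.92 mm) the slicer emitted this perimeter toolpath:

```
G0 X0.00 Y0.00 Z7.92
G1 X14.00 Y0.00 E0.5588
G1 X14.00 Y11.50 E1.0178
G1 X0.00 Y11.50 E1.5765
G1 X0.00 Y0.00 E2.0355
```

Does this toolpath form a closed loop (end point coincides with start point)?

yes

Start point (G0): (0.00, 0.00). End point (last G1): the path returns to the start — closed.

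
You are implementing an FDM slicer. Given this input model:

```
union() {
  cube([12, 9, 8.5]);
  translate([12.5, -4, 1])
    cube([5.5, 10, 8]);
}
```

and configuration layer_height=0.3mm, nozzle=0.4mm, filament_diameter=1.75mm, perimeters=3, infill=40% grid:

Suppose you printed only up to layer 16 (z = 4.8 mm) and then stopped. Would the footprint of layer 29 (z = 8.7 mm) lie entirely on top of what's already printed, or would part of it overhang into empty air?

Compare the two slices. At z = 4.8: the cube (footprint 12×9) is included at this height (area 108.00 mm²); the 5.5×10 cube at (12.5, -4) contributes its full rectangle (area 55.00 mm²); Taking the union: the 2 present regions are separate (no shared area or edge), so areas and boundary lengths simply add and each stays a separate island — area = 163.00 mm². At z = 8.7: the cube is absent (z outside [0, 8.5]); the cube at (12.5, -4) (footprint 5.5×10) is included at this height (area 55.00 mm²); Combining (union): only the 5.5×10 cube at (12.5, -4) is present, so the union is just that shape — area = 55.00 mm². Checking containment: the cross-section at z = 8.7 is a subset of the cross-section at z = 4.8.

entirely on top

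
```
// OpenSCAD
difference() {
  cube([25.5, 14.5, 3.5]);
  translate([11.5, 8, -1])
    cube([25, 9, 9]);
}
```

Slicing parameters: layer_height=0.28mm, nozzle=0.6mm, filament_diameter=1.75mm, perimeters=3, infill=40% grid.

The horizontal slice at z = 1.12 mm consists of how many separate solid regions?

At z = 1.12 mm: the cube is present — its section is the full 25.5×14.5 rectangle; the cube at (11.5, 8) (footprint 25×9) is included at this height; Taking the first minus the rest: starting from the 25.5×14.5 cube, the 25×9 cube at (11.5, 8) partially overlaps it — only the 91.00 mm² overlap (of its 225.00 mm²) is removed, clipping the outline — 1 connected region. The result has 1 disconnected region.

1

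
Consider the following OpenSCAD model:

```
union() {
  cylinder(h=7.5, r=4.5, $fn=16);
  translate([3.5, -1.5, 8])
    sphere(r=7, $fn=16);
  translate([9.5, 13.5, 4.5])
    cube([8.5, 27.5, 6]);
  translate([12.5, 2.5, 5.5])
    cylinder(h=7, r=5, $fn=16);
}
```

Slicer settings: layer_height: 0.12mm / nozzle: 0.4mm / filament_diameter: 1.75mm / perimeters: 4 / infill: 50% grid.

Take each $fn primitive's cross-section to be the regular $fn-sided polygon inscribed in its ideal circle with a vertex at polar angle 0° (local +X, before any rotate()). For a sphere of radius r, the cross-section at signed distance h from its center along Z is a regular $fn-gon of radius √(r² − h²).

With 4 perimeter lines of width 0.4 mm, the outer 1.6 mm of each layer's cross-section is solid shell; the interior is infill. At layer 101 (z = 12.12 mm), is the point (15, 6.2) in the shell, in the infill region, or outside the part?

shell

At z = 12.12 mm: the cylinder is absent (z outside [0, 7.5]); the r=7 sphere at (3.5, -1.5) contributes a regular 16-gon of circumradius √(7²−4.12²) = 5.659; the cube at (9.5, 13.5) is absent (z outside [4.5, 10.5]); the cylinder at (12.5, 2.5): section is a regular 16-gon, circumradius r=5; Taking the union: the regions partially overlap (shared area 1.65 mm²), so overlapping operands fuse into one piece — 1 connected region. Overall, the cross-section is a single solid region. The nearest boundary edge runs (14.41, 7.12)→(16.04, 6.04); distance from the point to it = 0.44 mm. The point is inside the cross-section, 0.44 mm from the nearest boundary — within the 1.6 mm shell band (4 × 0.4).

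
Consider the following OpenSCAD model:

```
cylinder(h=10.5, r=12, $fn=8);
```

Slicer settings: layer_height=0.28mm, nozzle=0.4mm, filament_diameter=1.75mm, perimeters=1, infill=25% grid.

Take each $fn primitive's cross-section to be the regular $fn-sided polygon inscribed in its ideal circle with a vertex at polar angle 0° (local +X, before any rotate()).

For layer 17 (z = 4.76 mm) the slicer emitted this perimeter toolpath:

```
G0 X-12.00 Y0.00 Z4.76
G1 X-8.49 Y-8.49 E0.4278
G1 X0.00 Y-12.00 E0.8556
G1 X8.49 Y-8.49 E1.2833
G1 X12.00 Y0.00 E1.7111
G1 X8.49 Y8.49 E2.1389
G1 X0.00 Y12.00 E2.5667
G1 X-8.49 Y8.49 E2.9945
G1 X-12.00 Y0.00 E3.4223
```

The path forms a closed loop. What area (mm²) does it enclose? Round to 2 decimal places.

Apply the shoelace formula to the sequence of (X, Y) vertices; enclosed area = 407.52 mm².

407.52 mm²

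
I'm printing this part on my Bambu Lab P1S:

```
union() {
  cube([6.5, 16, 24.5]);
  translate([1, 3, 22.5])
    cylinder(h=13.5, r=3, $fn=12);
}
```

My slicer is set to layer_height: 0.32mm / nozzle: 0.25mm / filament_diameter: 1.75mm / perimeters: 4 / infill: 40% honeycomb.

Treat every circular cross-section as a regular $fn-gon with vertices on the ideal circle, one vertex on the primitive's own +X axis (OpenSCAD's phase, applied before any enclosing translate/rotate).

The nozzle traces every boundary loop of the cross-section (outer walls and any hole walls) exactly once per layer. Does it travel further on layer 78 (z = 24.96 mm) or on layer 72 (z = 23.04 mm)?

layer 72 (z = 23.04 mm)

Layer 78 (z = 24.96): the cube is absent (z outside [0, 24.5]); the cylinder at (1, 3): section is a regular 12-gon, circumradius r=3 (perimeter = 2·12·3.000·sin(180°/12) = 18.63 mm); Merging all regions: only the r=3 cylinder at (1, 3) is present, so the union is just that shape — boundary = 18.63 mm. So its perimeter = 18.63 mm. Layer 72 (z = 23.04): the cube is present — its section is the full 6.5×16 rectangle (perimeter 45.00 mm); the r=3 cylinder at (1, 3) contributes a regular 12-gon of circumradius 3 (perimeter = 2·12·3.000·sin(180°/12) = 18.63 mm); Combining (union): the regions partially overlap (shared area 19.23 mm²), so the edge portions inside another operand are dropped and the merged outline is re-measured after clipping — boundary = 46.78 mm. So its perimeter = 46.78 mm. Layer 72 is larger (46.78 vs 18.63 mm).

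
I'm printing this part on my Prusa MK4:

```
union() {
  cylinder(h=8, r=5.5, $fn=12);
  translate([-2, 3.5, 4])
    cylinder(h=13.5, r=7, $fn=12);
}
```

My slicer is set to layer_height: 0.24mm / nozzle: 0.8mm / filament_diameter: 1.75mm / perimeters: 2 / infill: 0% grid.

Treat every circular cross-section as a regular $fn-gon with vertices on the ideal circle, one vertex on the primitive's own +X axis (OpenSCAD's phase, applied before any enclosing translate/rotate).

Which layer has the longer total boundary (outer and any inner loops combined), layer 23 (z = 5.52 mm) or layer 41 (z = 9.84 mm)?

layer 23 (z = 5.52 mm)

Layer 23 (z = 5.52): the r=5.5 cylinder gives a regular 12-gon of circumradius 5.5 (constant along its height) (perimeter = 2·12·5.500·sin(180°/12) = 34.16 mm); the cylinder at (-2, 3.5): section is a regular 12-gon, circumradius r=7 (perimeter = 2·12·7.000·sin(180°/12) = 43.48 mm); Combining (union): the regions partially overlap (shared area 67.00 mm²), so the edge portions inside another operand are dropped and the merged outline is re-measured after clipping — boundary = 47.60 mm. So its perimeter = 47.60 mm. Layer 41 (z = 9.84): the cylinder is not intersected at this z (z outside [0, 8]); the r=7 cylinder at (-2, 3.5) contributes a regular 12-gon of circumradius 7 (perimeter = 2·12·7.000·sin(180°/12) = 43.48 mm); Combining (union): only the r=7 cylinder at (-2, 3.5) is present, so the union is just that shape — boundary = 43.48 mm. So its perimeter = 43.48 mm. Layer 23 is larger (47.60 vs 43.48 mm).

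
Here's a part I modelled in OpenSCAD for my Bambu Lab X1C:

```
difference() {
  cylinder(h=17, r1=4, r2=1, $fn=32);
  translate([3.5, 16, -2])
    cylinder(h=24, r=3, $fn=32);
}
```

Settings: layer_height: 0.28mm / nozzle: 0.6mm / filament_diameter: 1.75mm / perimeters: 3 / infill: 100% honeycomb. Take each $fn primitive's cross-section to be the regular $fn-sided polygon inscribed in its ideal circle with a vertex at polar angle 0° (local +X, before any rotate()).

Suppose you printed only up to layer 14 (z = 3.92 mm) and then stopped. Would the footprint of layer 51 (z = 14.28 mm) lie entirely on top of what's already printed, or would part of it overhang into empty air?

Compare the two slices. At z = 3.92: the cone: at t=0.231 of its height the radius interpolates to r₁+(r₂−r₁)t = 3.308, giving a regular 32-gon of that circumradius (area = (32/2)·3.308²·sin(360°/32) = 34.16 mm²); the r=3 cylinder at (3.5, 16) contributes a regular 32-gon of circumradius 3 (area = (32/2)·3.000²·sin(360°/32) = 28.09 mm²); Subtracting the remaining from the first: starting from the cone (34.16 mm²), the r=3 cylinder at (3.5, 16) misses the remaining region (no effect) — area = 34.16 mm². At z = 14.28: the cone contributes a regular 32-gon of circumradius 1.480 (interpolated between r1=4 and r2=1 at t=0.840) (area = (32/2)·1.480²·sin(360°/32) = 6.84 mm²); the r=3 cylinder at (3.5, 16) contributes a regular 32-gon of circumradius 3 (area = (32/2)·3.000²·sin(360°/32) = 28.09 mm²); Subtracting the remaining from the first: starting from the cone (6.84 mm²), the r=3 cylinder at (3.5, 16) misses the remaining region (no effect) — area = 6.84 mm². Checking containment: the cross-section at z = 14.28 is a subset of the cross-section at z = 3.92.

entirely on top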